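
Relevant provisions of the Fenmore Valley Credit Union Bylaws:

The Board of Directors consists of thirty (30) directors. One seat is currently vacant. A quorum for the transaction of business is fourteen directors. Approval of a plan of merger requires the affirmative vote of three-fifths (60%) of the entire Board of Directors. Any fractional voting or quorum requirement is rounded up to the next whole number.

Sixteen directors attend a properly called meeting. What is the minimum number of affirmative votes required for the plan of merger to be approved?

The plan of merger requires three-fifths of the entire Board of Directors (30).
3/5 of 30 = 18.
(Only 16 can vote, so the plan of merger cannot pass at this meeting, but the required vote is still 18.)

18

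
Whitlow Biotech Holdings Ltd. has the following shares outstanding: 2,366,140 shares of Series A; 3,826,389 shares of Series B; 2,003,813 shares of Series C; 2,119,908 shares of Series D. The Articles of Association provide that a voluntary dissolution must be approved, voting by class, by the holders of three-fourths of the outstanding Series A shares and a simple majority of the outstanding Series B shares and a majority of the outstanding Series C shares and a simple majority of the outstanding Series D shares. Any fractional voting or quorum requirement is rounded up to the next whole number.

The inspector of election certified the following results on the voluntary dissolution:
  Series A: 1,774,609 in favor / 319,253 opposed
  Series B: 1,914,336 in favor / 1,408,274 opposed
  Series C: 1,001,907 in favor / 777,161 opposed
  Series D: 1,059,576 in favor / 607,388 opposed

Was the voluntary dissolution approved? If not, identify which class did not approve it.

Not approved — the Series D shares did not give the required vote.

Series A: 3/4 of 2366140 = 1774605; 1,774,605 required, 1,774,609 in favor — approved.
Series B: a majority of 3826389 is 1913195; 1,913,195 required, 1,914,336 in favor — approved.
Series C: a majority of 2003813 is 1001907; 1,001,907 required, 1,001,907 in favor — approved.
Series D: a majority of 2119908 is 1059955; 1,059,955 required, 1,059,576 in favor — not approved.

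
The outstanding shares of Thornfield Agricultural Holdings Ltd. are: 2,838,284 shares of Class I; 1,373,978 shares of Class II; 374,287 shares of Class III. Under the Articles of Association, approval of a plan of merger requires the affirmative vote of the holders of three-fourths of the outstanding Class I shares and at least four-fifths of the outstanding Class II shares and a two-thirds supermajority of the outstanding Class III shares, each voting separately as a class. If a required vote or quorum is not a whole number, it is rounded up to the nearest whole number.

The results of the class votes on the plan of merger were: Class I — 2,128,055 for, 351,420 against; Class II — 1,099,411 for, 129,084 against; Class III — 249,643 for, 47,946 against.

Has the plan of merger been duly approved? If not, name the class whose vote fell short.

Class I: 3/4 of 2838284 = 2128713; 2,128,713 required, 2,128,055 in favor — not approved.
Class II: 4/5 of 1373978 = 1099182.40, rounded up to 1099183; 1,099,183 required, 1,099,411 in favor — approved.
Class III: 2/3 of 374287 = 249524.67, rounded up to 249525; 249,525 required, 249,643 in favor — approved.

Not approved — the Class I shares did not give the required vote.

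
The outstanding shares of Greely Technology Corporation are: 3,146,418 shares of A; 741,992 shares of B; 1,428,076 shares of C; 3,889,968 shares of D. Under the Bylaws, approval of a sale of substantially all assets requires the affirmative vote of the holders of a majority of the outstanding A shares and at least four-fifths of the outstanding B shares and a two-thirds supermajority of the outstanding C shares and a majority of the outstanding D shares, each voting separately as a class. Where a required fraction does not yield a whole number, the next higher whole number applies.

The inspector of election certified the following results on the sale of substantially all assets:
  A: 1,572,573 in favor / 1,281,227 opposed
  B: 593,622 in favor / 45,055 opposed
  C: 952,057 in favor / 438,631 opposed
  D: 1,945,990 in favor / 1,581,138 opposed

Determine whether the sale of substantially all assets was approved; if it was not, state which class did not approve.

A: a majority of 3146418 is 1573210; 1,573,210 required, 1,572,573 in favor — not approved.
B: 4/5 of 741992 = 593593.60, rounded up to 593594; 593,594 required, 593,622 in favor — approved.
C: 2/3 of 1428076 = 952050.67, rounded up to 952051; 952,051 required, 952,057 in favor — approved.
D: a majority of 3889968 is 1944985; 1,944,985 required, 1,945,990 in favor — approved.

Not approved — the A shares did not give the required vote.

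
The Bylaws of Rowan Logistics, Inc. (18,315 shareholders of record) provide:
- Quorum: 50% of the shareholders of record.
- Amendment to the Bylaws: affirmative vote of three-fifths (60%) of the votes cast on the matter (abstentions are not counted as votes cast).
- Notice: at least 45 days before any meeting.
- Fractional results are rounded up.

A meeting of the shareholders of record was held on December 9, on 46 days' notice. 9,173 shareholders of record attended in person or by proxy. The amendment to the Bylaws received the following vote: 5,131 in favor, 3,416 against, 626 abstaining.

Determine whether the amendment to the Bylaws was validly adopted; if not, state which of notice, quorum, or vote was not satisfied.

Notice: 46 days given; 45 required. Satisfied.
Quorum: 50% of 18,315 = 9,157.50, rounded up to 9,158; 9,173 present. Satisfied.
Vote: requires three-fifths of the votes cast (9,173 − 626 abstaining = 8,547); 3/5 of 8547 = 5128.20, rounded up to 5129, so 5,129 needed; 5,131 in favor. Satisfied.

Valid — all requirements satisfied.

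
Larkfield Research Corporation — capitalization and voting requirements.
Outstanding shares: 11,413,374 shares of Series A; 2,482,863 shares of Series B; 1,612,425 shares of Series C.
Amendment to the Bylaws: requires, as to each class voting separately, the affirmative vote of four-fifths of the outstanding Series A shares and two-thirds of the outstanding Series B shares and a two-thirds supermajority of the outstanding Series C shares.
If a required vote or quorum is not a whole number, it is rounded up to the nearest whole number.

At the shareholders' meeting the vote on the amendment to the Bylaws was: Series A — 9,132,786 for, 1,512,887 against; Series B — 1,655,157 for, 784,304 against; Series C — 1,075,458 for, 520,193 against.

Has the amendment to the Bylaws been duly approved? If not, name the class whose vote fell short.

Series A: 4/5 of 11413374 = 9130699.20, rounded up to 9130700; 9,130,700 required, 9,132,786 in favor — approved.
Series B: 2/3 of 2482863 = 1655242; 1,655,242 required, 1,655,157 in favor — not approved.
Series C: 2/3 of 1612425 = 1074950; 1,074,950 required, 1,075,458 in favor — approved.

Not approved — the Series B shares did not give the required vote.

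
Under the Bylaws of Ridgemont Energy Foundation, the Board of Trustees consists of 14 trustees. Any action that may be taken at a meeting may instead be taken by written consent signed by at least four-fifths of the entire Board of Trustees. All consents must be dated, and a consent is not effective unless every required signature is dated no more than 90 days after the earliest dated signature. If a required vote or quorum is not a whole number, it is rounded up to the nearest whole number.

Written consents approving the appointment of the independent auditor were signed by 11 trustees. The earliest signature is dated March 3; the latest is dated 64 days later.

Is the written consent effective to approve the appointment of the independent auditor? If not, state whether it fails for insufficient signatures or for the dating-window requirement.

Signatures required: at least four-fifths of 14 — 4/5 of 14 = 11.20, rounded up to 12, so 12 needed; 11 signed. Insufficient.
Dating window: the latest signature is 64 days after the earliest; the limit is 90 days. Within the window.

Not effective — insufficient signatures.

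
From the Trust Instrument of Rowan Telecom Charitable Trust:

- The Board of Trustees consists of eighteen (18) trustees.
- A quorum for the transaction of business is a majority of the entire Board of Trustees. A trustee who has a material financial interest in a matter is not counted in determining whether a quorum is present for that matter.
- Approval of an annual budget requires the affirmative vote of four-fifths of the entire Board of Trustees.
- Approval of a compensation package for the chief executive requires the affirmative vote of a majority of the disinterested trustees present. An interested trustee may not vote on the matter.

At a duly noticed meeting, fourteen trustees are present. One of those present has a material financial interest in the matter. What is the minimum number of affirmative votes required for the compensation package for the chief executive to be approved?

7

The compensation package for the chief executive requires a majority of the disinterested trustees present (14 − 1 = 13).
A majority of 13 is 7.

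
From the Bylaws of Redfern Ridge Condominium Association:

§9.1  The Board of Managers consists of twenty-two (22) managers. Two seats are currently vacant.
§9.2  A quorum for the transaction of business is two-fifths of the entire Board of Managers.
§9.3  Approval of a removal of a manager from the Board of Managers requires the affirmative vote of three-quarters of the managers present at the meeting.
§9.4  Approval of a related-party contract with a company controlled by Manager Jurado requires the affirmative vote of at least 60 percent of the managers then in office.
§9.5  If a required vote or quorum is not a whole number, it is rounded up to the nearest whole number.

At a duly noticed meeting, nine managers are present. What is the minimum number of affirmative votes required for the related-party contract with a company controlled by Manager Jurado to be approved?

12

The related-party contract with a company controlled by Manager Jurado requires three-fifths of the managers then in office (20).
3/5 of 20 = 12.
(Only 9 can vote, so the related-party contract with a company controlled by Manager Jurado cannot pass at this meeting, but the required vote is still 12.)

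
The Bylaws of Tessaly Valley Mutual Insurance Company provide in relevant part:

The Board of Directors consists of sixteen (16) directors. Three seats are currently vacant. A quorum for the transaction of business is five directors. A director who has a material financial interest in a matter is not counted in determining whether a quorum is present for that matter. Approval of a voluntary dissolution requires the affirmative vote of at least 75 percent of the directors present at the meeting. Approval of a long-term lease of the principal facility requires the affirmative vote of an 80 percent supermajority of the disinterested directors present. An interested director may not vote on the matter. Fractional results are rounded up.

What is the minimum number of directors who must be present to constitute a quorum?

The quorum is fixed at 5.

5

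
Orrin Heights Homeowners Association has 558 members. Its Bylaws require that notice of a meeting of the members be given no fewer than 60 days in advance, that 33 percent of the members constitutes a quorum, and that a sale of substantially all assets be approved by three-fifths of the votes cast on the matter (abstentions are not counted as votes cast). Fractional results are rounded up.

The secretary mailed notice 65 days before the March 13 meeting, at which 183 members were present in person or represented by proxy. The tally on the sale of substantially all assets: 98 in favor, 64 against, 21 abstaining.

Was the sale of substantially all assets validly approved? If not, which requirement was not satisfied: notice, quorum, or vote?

Notice: 65 days given; 60 required. Satisfied.
Quorum: 33% of 558 = 184.14, rounded up to 185; 183 present. Not satisfied.
Vote: requires three-fifths of the votes cast (183 − 21 abstaining = 162); 3/5 of 162 = 97.20, rounded up to 98, so 98 needed; 98 in favor. Satisfied.

Invalid — quorum requirement not satisfied.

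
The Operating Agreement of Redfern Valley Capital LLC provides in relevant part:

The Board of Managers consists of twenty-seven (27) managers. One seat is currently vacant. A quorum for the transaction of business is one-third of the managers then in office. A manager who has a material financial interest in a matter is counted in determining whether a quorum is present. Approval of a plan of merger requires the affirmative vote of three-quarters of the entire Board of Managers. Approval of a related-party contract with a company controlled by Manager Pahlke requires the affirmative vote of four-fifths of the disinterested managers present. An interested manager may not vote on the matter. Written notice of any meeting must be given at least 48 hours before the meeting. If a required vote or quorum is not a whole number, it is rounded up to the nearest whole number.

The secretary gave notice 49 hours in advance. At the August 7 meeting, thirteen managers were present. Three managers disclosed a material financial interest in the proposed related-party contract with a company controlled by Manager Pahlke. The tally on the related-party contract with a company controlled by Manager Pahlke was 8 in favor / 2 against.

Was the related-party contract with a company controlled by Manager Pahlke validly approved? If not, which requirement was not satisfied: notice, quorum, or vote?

Notice: 49 hours given; 48 required (49 ≥ 48). Satisfied.
Quorum: 13 present (interested managers count toward quorum); quorum is 9. Satisfied.
Vote: the related-party contract with a company controlled by Manager Pahlke requires four-fifths of the disinterested managers present (13 − 3 = 10). 4/5 of 10 = 8, so 8 affirmative votes are needed; 8 voted in favor. Satisfied.

Valid — all requirements satisfied.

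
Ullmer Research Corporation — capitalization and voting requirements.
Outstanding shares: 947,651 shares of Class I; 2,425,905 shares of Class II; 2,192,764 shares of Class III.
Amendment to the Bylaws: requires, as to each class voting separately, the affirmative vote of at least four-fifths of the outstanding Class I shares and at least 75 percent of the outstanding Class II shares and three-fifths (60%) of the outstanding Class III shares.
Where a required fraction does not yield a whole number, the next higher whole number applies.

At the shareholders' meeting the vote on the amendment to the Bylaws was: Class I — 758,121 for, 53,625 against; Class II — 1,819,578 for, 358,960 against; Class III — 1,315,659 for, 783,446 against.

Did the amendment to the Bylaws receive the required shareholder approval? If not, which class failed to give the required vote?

Approved — every class gave the required vote.

Class I: 4/5 of 947651 = 758120.80, rounded up to 758121; 758,121 required, 758,121 in favor — approved.
Class II: 3/4 of 2425905 = 1819428.75, rounded up to 1819429; 1,819,429 required, 1,819,578 in favor — approved.
Class III: 3/5 of 2192764 = 1315658.40, rounded up to 1315659; 1,315,659 required, 1,315,659 in favor — approved.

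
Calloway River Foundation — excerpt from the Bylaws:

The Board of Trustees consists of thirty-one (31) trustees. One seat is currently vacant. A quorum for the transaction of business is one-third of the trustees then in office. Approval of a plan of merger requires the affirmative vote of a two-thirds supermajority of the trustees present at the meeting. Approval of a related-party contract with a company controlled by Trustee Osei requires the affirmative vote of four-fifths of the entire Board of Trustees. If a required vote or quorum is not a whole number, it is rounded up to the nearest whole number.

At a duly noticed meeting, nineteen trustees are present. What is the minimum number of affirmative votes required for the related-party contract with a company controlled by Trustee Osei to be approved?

25

The related-party contract with a company controlled by Trustee Osei requires four-fifths of the entire Board of Trustees (31).
4/5 of 31 = 24.80, rounded up to 25.
(Only 19 can vote, so the related-party contract with a company controlled by Trustee Osei cannot pass at this meeting, but the required vote is still 25.)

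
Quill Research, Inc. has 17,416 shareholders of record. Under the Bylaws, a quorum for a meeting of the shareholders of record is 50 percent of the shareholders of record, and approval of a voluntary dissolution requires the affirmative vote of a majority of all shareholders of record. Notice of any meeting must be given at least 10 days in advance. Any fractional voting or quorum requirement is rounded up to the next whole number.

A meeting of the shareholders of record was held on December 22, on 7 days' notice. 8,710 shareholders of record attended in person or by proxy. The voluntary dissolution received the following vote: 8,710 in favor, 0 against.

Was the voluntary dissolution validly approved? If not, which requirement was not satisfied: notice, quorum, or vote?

Notice: 7 days given; 10 required. Not satisfied.
Quorum: 50% of 17,416 = 8,708; 8,710 present. Satisfied.
Vote: requires a majority of all shareholders of record (17,416); a majority of 17416 is 8709, so 8,709 needed; 8,710 in favor. Satisfied.

Invalid — notice requirement not satisfied.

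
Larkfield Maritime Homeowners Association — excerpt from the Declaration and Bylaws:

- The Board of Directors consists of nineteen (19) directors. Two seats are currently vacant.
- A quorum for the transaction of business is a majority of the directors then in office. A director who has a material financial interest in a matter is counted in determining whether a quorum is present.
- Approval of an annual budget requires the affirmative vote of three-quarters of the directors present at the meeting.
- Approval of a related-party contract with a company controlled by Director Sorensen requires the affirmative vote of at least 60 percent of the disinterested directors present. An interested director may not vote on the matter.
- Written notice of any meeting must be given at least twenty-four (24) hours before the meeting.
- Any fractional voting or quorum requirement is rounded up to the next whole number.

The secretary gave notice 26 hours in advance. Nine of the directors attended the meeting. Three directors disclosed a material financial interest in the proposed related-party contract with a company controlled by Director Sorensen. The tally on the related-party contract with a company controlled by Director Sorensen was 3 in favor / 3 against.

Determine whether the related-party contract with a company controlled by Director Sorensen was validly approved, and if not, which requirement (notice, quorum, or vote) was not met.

Notice: 26 hours given; 24 required (26 ≥ 24). Satisfied.
Quorum: 9 present (interested directors count toward quorum); quorum is 9. Satisfied.
Vote: the related-party contract with a company controlled by Director Sorensen requires three-fifths of the disinterested directors present (9 − 3 = 6). 3/5 of 6 = 3.60, rounded up to 4, so 4 affirmative votes are needed; 3 voted in favor. Not satisfied.

Invalid — vote requirement not satisfied.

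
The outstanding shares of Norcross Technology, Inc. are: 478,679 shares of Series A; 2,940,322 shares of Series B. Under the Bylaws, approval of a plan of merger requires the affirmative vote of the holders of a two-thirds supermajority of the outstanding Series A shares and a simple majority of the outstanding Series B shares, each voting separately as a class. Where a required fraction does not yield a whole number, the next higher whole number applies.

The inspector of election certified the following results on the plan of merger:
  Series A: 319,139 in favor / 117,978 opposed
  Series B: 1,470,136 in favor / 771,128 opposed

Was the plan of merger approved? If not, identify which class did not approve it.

Not approved — the Series B shares did not give the required vote.

Series A: 2/3 of 478679 = 319119.33, rounded up to 319120; 319,120 required, 319,139 in favor — approved.
Series B: a majority of 2940322 is 1470162; 1,470,162 required, 1,470,136 in favor — not approved.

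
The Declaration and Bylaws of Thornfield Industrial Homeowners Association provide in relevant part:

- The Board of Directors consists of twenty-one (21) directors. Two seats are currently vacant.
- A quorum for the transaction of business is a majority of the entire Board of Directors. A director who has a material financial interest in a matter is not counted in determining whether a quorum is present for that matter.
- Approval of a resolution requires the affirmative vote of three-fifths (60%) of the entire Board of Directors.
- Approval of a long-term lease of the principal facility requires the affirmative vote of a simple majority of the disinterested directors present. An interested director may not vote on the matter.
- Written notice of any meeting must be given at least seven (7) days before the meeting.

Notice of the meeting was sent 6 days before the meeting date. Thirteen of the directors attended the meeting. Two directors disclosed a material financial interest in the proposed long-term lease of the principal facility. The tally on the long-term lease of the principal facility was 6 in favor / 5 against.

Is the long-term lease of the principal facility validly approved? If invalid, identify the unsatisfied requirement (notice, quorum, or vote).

Notice: 6 days given; 7 required (6 < 7). Not satisfied.
Quorum: 13 present, but the 2 interested directors do not count, leaving 11. Quorum is 11. Satisfied.
Vote: the long-term lease of the principal facility requires a majority of the disinterested directors present (13 − 2 = 11). A majority of 11 is 6, so 6 affirmative votes are needed; 6 voted in favor. Satisfied.

Invalid — notice requirement not satisfied.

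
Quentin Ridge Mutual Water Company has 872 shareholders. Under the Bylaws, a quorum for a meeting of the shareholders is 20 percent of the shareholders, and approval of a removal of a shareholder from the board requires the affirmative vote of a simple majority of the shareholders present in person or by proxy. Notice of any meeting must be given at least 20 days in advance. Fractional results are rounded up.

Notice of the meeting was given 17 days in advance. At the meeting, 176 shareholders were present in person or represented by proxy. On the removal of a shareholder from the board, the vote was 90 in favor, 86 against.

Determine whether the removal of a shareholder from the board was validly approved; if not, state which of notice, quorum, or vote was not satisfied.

Notice: 17 days given; 20 required. Not satisfied.
Quorum: 20% of 872 = 174.40, rounded up to 175; 176 present. Satisfied.
Vote: requires a majority of those present (176); a majority of 176 is 89, so 89 needed; 90 in favor. Satisfied.

Invalid — notice requirement not satisfied.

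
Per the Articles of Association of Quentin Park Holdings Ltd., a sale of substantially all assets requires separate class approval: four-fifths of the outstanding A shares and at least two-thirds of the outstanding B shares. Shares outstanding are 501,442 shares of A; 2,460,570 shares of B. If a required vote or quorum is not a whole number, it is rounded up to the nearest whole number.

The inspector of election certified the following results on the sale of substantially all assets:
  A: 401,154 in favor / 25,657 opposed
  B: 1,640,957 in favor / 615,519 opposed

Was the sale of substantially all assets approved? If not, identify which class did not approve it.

A: 4/5 of 501442 = 401153.60, rounded up to 401154; 401,154 required, 401,154 in favor — approved.
B: 2/3 of 2460570 = 1640380; 1,640,380 required, 1,640,957 in favor — approved.

Approved — every class gave the required vote.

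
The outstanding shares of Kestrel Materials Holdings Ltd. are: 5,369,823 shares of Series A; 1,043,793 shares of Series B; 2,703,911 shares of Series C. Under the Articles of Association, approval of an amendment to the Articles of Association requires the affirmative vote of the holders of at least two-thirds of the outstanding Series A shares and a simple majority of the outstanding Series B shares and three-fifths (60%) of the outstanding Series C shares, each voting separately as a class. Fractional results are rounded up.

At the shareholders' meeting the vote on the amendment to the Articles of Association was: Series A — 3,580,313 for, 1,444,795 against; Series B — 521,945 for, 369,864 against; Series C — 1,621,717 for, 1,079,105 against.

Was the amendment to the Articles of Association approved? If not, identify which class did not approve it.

Not approved — the Series C shares did not give the required vote.

Series A: 2/3 of 5369823 = 3579882; 3,579,882 required, 3,580,313 in favor — approved.
Series B: a majority of 1043793 is 521897; 521,897 required, 521,945 in favor — approved.
Series C: 3/5 of 2703911 = 1622346.60, rounded up to 1622347; 1,622,347 required, 1,621,717 in favor — not approved.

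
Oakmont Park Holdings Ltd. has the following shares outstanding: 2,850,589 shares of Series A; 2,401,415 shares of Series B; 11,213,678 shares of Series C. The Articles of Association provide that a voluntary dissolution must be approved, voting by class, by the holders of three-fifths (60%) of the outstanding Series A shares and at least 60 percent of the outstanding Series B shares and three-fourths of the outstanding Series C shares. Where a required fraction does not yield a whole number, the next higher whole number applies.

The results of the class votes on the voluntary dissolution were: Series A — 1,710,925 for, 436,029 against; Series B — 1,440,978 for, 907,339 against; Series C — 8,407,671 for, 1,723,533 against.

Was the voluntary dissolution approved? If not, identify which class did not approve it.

Not approved — the Series C shares did not give the required vote.

Series A: 3/5 of 2850589 = 1710353.40, rounded up to 1710354; 1,710,354 required, 1,710,925 in favor — approved.
Series B: 3/5 of 2401415 = 1440849; 1,440,849 required, 1,440,978 in favor — approved.
Series C: 3/4 of 11213678 = 8410258.50, rounded up to 8410259; 8,410,259 required, 8,407,671 in favor — not approved.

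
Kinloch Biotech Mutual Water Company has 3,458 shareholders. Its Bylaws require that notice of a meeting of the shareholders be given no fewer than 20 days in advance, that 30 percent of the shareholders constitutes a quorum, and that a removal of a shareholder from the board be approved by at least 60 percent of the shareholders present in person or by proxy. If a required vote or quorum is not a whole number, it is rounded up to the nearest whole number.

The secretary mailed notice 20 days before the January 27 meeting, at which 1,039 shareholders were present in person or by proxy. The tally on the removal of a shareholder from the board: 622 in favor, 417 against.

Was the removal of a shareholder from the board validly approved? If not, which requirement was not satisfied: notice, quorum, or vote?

Notice: 20 days given; 20 required. Satisfied.
Quorum: 30% of 3,458 = 1,037.40, rounded up to 1,038; 1,039 present. Satisfied.
Vote: requires three-fifths of those present (1,039); 3/5 of 1039 = 623.40, rounded up to 624, so 624 needed; 622 in favor. Not satisfied.

Invalid — vote requirement not satisfied.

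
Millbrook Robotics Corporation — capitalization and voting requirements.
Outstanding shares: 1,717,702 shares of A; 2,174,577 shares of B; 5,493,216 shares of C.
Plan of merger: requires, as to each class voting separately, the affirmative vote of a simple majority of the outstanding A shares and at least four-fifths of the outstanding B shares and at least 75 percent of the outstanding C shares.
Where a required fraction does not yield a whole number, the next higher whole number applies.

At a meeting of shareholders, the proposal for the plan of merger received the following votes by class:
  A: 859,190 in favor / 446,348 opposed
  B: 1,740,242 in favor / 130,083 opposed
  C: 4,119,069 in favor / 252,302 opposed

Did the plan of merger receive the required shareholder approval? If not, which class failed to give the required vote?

Not approved — the C shares did not give the required vote.

A: a majority of 1717702 is 858852; 858,852 required, 859,190 in favor — approved.
B: 4/5 of 2174577 = 1739661.60, rounded up to 1739662; 1,739,662 required, 1,740,242 in favor — approved.
C: 3/4 of 5493216 = 4119912; 4,119,912 required, 4,119,069 in favor — not approved.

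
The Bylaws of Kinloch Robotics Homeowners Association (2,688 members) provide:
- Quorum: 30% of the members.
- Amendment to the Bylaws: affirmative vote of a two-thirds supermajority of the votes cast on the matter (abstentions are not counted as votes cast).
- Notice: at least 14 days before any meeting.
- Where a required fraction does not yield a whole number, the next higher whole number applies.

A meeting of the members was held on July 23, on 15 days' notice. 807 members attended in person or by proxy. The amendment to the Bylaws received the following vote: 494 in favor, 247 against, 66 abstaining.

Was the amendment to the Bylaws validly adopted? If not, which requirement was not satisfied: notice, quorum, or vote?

Valid — all requirements satisfied.

Notice: 15 days given; 14 required. Satisfied.
Quorum: 30% of 2,688 = 806.40, rounded up to 807; 807 present. Satisfied.
Vote: requires two-thirds of the votes cast (807 − 66 abstaining = 741); 2/3 of 741 = 494, so 494 needed; 494 in favor. Satisfied.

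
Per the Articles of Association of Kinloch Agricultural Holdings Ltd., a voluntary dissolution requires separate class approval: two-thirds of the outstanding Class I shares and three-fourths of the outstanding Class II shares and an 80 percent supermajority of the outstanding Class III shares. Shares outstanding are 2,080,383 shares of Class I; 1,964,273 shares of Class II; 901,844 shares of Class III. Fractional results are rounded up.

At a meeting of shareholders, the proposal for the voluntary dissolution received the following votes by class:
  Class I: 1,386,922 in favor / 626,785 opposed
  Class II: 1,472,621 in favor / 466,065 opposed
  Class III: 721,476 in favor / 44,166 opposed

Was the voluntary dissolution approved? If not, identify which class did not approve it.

Class I: 2/3 of 2080383 = 1386922; 1,386,922 required, 1,386,922 in favor — approved.
Class II: 3/4 of 1964273 = 1473204.75, rounded up to 1473205; 1,473,205 required, 1,472,621 in favor — not approved.
Class III: 4/5 of 901844 = 721475.20, rounded up to 721476; 721,476 required, 721,476 in favor — approved.

Not approved — the Class II shares did not give the required vote.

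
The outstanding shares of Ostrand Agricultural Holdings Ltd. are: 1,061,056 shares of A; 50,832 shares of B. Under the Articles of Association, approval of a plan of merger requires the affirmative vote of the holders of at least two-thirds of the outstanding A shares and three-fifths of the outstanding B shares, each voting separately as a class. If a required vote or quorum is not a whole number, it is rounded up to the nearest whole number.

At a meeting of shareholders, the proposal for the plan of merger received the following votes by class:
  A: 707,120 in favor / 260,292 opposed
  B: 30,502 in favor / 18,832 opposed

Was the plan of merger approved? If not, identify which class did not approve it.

Not approved — the A shares did not give the required vote.

A: 2/3 of 1061056 = 707370.67, rounded up to 707371; 707,371 required, 707,120 in favor — not approved.
B: 3/5 of 50832 = 30499.20, rounded up to 30500; 30,500 required, 30,502 in favor — approved.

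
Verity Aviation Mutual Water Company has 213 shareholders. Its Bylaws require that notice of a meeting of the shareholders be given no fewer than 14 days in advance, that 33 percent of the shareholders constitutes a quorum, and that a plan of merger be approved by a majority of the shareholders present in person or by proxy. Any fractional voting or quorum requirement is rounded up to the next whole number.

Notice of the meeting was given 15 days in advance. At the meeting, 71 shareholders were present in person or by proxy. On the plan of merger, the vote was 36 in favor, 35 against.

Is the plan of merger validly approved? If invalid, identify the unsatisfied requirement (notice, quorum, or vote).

Valid — all requirements satisfied.

Notice: 15 days given; 14 required. Satisfied.
Quorum: 33% of 213 = 70.29, rounded up to 71; 71 present. Satisfied.
Vote: requires a majority of those present (71); a majority of 71 is 36, so 36 needed; 36 in favor. Satisfied.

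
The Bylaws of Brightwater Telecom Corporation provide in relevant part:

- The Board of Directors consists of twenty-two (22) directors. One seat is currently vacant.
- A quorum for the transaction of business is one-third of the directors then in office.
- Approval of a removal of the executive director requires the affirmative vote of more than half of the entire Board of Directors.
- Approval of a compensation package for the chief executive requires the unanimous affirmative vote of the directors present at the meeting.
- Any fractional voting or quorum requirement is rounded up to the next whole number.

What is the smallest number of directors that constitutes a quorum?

7

1/3 of 21 = 7.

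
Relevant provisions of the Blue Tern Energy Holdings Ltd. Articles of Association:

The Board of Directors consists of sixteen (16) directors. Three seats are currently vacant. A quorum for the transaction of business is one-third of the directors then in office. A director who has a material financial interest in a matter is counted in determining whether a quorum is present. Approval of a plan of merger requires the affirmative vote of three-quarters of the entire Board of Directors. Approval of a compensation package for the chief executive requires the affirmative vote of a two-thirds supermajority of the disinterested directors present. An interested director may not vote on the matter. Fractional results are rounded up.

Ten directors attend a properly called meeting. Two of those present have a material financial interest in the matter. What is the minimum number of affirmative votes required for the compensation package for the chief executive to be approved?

The compensation package for the chief executive requires two-thirds of the disinterested directors present (10 − 2 = 8).
2/3 of 8 = 5.33, rounded up to 6.

6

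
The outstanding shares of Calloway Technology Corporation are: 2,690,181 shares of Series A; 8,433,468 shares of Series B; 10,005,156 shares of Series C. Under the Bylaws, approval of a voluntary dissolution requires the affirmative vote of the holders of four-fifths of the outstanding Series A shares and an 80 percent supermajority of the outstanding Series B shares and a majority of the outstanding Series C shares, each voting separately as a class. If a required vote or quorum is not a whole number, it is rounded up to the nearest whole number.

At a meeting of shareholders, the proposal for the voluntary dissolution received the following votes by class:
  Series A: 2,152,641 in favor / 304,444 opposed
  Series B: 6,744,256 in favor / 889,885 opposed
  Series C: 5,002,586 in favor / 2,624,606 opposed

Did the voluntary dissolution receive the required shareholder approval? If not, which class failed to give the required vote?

Series A: 4/5 of 2690181 = 2152144.80, rounded up to 2152145; 2,152,145 required, 2,152,641 in favor — approved.
Series B: 4/5 of 8433468 = 6746774.40, rounded up to 6746775; 6,746,775 required, 6,744,256 in favor — not approved.
Series C: a majority of 10005156 is 5002579; 5,002,579 required, 5,002,586 in favor — approved.

Not approved — the Series B shares did not give the required vote.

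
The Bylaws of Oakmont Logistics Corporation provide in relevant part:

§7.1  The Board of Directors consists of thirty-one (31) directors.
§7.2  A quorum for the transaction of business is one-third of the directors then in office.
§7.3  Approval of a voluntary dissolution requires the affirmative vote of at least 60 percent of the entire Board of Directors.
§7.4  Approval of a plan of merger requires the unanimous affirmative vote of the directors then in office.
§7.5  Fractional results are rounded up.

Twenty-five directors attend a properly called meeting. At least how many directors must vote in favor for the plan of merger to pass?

31

The plan of merger requires the unanimous vote of the directors then in office (31).
Unanimous means all 31.
(Only 25 can vote, so the plan of merger cannot pass at this meeting, but the required vote is still 31.)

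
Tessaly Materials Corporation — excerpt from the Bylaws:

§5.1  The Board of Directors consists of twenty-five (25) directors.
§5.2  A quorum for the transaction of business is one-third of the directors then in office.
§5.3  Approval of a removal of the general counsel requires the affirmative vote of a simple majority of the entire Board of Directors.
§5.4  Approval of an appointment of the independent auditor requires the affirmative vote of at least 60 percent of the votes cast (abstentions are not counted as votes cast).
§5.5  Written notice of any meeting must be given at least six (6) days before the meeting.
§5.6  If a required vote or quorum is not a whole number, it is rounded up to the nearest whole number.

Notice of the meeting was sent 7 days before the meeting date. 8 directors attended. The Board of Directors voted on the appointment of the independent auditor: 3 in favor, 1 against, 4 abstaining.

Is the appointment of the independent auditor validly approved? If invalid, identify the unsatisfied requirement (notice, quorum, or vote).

Invalid — quorum requirement not satisfied.

Notice: 7 days given; 6 required (7 ≥ 6). Satisfied.
Quorum: 8 present; quorum is 9. Not satisfied.
Vote: the appointment of the independent auditor requires three-fifths of the votes cast (8 present − 4 abstaining = 4). 3/5 of 4 = 2.40, rounded up to 3, so 3 affirmative votes are needed; 3 voted in favor. Satisfied. (Moot — without a quorum no business can be validly transacted.)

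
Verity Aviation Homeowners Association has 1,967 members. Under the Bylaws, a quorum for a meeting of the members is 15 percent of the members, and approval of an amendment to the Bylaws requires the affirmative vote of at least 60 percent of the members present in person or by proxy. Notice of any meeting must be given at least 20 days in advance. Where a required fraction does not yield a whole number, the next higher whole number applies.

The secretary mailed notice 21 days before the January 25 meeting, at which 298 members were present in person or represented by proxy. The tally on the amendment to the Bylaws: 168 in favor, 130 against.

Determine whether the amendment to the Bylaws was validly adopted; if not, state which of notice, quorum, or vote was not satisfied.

Notice: 21 days given; 20 required. Satisfied.
Quorum: 15% of 1,967 = 295.05, rounded up to 296; 298 present. Satisfied.
Vote: requires three-fifths of those present (298); 3/5 of 298 = 178.80, rounded up to 179, so 179 needed; 168 in favor. Not satisfied.

Invalid — vote requirement not satisfied.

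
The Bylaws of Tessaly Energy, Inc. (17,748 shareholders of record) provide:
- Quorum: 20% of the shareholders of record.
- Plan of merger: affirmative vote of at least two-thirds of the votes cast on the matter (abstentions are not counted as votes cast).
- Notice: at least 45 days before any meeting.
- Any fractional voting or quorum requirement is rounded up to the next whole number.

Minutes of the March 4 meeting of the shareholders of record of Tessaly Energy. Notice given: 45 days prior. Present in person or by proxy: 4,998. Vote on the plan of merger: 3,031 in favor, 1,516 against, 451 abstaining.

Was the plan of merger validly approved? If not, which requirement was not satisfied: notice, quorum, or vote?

Invalid — vote requirement not satisfied.

Notice: 45 days given; 45 required. Satisfied.
Quorum: 20% of 17,748 = 3,549.60, rounded up to 3,550; 4,998 present. Satisfied.
Vote: requires two-thirds of the votes cast (4,998 − 451 abstaining = 4,547); 2/3 of 4547 = 3031.33, rounded up to 3032, so 3,032 needed; 3,031 in favor. Not satisfied.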